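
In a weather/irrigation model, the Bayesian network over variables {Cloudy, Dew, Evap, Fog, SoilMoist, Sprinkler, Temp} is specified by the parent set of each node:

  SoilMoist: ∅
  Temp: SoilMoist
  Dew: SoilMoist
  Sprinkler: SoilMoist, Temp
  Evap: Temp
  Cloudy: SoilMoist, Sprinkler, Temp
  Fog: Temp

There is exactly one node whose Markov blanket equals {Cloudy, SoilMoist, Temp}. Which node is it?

Sprinkler

The target node must have every member of {Cloudy, SoilMoist, Temp} as a parent, child, or co-parent, and no others.
Parents of Sprinkler: SoilMoist, Temp; children: Cloudy; co-parents: SoilMoist, Temp.
These exactly cover the given set, so the node is Sprinkler.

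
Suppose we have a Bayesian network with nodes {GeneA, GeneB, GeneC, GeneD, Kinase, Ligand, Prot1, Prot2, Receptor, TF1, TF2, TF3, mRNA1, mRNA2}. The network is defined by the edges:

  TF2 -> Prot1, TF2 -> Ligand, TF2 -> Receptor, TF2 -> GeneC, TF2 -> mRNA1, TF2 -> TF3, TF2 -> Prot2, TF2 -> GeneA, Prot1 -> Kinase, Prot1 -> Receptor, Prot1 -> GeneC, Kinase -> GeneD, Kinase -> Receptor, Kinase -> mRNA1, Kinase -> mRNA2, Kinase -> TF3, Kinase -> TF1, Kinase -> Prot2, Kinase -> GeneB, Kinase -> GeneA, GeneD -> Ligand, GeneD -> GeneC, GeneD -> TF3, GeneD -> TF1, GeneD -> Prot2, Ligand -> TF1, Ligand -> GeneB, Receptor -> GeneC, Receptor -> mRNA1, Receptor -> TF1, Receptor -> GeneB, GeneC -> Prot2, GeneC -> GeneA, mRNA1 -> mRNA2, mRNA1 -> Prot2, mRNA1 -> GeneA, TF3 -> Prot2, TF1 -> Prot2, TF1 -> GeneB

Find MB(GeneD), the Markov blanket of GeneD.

{GeneC, Kinase, Ligand, Prot1, Prot2, Receptor, TF1, TF2, TF3, mRNA1}

GeneD's parents: Kinase.
GeneD has children GeneC, Ligand, Prot2, TF1, TF3.
Parents of each child, excluding GeneD:
  Ligand: TF2
  GeneC: Prot1, Receptor, TF2
  TF3: Kinase, TF2
  TF1: Kinase, Ligand, Receptor
  Prot2: GeneC, Kinase, TF1, TF2, TF3, mRNA1
Union: {Kinase} ∪ {GeneC, Ligand, Prot2, TF1, TF3} ∪ {GeneC, Kinase, Ligand, Prot1, Receptor, TF1, TF2, TF3, mRNA1} = {GeneC, Kinase, Ligand, Prot1, Prot2, Receptor, TF1, TF2, TF3, mRNA1}.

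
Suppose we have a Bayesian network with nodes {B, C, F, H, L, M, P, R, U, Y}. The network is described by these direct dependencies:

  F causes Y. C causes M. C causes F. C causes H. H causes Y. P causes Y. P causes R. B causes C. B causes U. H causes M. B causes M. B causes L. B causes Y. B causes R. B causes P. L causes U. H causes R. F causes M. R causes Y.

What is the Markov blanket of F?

{B, C, H, M, P, R, Y}

Pa(F) = {C}.
F has children M, Y.
Other parents of F's children:
  M's other parents are B, C, H.
  Y also has parents B, H, P, R.
MB(F) = {B, C, H, M, P, R, Y}.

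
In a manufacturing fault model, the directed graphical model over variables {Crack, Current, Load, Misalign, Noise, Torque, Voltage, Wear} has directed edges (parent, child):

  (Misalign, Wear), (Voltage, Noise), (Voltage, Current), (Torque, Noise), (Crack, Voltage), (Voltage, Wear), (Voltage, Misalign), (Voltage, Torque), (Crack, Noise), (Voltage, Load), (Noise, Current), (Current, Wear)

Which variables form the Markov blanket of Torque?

{Crack, Noise, Voltage}

A node's Markov blanket = Pa ∪ Ch ∪ (parents of Ch other than the node itself).
Torque's parents: Voltage.
Torque has child Noise.
For each child, the remaining parents (spouses of Torque):
  parents(Noise) \ {Torque} = {Crack, Voltage}.
Union: {Voltage} ∪ {Noise} ∪ {Crack, Voltage} = {Crack, Noise, Voltage}.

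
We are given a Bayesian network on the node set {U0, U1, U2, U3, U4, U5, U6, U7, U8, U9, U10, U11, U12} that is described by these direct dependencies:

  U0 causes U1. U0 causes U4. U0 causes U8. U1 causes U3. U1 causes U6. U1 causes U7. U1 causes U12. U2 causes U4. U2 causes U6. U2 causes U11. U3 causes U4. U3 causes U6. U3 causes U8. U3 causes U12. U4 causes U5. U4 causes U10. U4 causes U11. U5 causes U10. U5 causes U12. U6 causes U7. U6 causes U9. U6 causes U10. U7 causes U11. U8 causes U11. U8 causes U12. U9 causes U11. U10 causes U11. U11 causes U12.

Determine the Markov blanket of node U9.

By definition, MB(U9) is built from U9's parents, U9's children, and the co-parents of U9.
Pa(U9) = {U6}.
Ch(U9) = {U11}.
Co-parents of U9 (other parents of its children):
  U11: U2, U4, U7, U8, U10
So the Markov blanket of U9 is {U2, U4, U6, U7, U8, U10, U11}.

{U2, U4, U6, U7, U8, U10, U11}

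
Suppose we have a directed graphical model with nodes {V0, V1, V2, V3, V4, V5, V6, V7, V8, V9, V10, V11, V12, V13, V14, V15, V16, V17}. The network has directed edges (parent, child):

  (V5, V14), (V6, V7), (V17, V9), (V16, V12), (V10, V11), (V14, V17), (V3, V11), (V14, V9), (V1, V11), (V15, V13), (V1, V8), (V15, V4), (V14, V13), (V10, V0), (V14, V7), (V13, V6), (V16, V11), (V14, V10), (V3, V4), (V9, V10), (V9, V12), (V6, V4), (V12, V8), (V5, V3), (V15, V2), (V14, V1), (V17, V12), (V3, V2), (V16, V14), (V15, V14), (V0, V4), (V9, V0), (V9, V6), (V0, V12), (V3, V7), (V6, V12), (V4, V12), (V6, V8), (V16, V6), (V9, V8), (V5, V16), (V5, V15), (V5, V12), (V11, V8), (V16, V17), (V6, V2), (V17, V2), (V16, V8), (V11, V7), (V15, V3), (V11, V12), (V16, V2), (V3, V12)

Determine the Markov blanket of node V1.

The Markov blanket of a node is its parents, its children, and the other parents of its children.
V1 has parent V14.
Children of V1: V8, V11.
Parents of each child, excluding V1:
  parents(V11) \ {V1} = {V3, V10, V16}.
  V8 also has parents V6, V9, V11, V12, V16.
Taking the union gives {V3, V6, V8, V9, V10, V11, V12, V14, V16}.

{V3, V6, V8, V9, V10, V11, V12, V14, V16}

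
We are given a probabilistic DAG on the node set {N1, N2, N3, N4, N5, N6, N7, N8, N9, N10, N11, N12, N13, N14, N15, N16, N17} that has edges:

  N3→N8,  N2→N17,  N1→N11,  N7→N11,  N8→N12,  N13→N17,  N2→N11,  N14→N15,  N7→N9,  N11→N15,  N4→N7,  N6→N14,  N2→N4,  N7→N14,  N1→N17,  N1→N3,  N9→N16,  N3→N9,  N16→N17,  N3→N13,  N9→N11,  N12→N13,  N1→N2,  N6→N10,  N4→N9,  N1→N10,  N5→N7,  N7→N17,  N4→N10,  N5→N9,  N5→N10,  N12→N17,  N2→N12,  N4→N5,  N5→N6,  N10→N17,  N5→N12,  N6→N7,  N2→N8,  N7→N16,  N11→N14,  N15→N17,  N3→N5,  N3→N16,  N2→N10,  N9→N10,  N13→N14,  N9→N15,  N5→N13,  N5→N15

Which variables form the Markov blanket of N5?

{N1, N2, N3, N4, N6, N7, N8, N9, N10, N11, N12, N13, N14, N15}

Pa(N5) = {N3, N4}.
Children of N5: N6, N7, N9, N10, N12, N13, N15.
Other parents of N5's children:
  N6: no additional parents.
  parents(N7) \ {N5} = {N4, N6}.
  parents(N9) \ {N5} = {N3, N4, N7}.
  parents(N10) \ {N5} = {N1, N2, N4, N6, N9}.
  parents(N12) \ {N5} = {N2, N8}.
  parents(N13) \ {N5} = {N3, N12}.
  parents(N15) \ {N5} = {N9, N11, N14}.
So the Markov blanket of N5 is {N1, N2, N3, N4, N6, N7, N8, N9, N10, N11, N12, N13, N14, N15}.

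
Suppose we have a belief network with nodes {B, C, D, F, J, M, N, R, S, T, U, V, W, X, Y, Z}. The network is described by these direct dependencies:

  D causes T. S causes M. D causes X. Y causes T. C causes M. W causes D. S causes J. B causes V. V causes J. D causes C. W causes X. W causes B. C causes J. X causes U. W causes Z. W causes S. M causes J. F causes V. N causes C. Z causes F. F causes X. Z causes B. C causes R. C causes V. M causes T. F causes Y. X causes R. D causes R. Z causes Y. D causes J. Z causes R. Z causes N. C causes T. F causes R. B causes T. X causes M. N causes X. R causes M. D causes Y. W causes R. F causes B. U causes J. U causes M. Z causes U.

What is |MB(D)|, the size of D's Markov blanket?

D has parent W.
Ch(D) = {C, J, R, T, X, Y}.
For each child, the remaining parents (spouses of D):
  Y also has parents F, Z.
  parents(X) \ {D} = {F, N, W}.
  C also has parent N.
  R also has parents C, F, W, X, Z.
  parents(J) \ {D} = {C, M, S, U, V}.
  T's other parents are B, C, M, Y.
MB(D) = {B, C, F, J, M, N, R, S, T, U, V, W, X, Y, Z}, which has 15 nodes.

15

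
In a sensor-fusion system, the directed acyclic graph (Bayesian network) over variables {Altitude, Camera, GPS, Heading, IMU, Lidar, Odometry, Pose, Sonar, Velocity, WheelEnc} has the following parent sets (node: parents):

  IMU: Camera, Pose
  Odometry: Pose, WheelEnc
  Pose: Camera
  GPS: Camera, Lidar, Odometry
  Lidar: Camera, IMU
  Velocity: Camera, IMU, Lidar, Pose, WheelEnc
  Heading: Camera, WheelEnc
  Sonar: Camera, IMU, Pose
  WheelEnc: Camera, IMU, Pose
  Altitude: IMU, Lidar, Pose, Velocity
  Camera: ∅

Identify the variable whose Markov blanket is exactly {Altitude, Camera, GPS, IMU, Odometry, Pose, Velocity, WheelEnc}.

Lidar

The target node must have every member of {Altitude, Camera, GPS, IMU, Odometry, Pose, Velocity, WheelEnc} as a parent, child, or co-parent, and no others.
Parents of Lidar: Camera, IMU; children: Altitude, GPS, Velocity; co-parents: Camera, IMU, Odometry, Pose, Velocity, WheelEnc.
These exactly cover the given set, so the node is Lidar.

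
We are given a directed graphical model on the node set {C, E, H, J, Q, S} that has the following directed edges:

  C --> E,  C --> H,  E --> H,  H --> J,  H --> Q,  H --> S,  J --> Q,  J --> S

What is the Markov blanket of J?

J's parents: H.
Ch(J) = {Q, S}.
Parents of each child, excluding J:
  Q: H
  S: H
MB(J) = {H, Q, S}.

{H, Q, S}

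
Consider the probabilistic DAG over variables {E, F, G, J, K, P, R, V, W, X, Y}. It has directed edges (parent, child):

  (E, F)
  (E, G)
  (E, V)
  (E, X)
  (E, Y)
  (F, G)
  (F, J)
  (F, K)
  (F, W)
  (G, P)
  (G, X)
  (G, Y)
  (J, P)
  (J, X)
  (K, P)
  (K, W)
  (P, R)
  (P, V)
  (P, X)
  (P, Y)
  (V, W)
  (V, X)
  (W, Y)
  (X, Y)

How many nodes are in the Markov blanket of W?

8

A node's Markov blanket = Pa ∪ Ch ∪ (parents of Ch other than the node itself).
Parents of W: F, K, V.
W has child Y.
Parents of each child, excluding W:
  Y also has parents E, G, P, X.
MB(W) = {E, F, G, K, P, V, X, Y}, which has 8 nodes.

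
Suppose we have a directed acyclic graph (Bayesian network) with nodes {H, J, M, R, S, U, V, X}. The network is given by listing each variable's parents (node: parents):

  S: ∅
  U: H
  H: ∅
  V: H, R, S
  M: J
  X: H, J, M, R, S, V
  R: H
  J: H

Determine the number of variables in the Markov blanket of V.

V's children: X.
Pa(V) = {H, R, S}.
Other parents of V's children:
  X: H, J, M, R, S
MB(V) = {H, J, M, R, S, X}, which has 6 nodes.

6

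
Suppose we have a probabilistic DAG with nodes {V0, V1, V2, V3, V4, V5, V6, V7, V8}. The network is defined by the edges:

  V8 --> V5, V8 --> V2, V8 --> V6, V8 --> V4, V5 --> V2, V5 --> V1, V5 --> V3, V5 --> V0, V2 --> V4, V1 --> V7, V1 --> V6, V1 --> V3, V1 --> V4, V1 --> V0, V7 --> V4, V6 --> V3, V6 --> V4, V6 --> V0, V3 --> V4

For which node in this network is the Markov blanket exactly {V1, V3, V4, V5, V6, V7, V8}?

The target node must have every member of {V1, V3, V4, V5, V6, V7, V8} as a parent, child, or co-parent, and no others.
Parents of V2: V5, V8; children: V4; co-parents: V1, V3, V6, V7, V8.
These exactly cover the given set, so the node is V2.

V2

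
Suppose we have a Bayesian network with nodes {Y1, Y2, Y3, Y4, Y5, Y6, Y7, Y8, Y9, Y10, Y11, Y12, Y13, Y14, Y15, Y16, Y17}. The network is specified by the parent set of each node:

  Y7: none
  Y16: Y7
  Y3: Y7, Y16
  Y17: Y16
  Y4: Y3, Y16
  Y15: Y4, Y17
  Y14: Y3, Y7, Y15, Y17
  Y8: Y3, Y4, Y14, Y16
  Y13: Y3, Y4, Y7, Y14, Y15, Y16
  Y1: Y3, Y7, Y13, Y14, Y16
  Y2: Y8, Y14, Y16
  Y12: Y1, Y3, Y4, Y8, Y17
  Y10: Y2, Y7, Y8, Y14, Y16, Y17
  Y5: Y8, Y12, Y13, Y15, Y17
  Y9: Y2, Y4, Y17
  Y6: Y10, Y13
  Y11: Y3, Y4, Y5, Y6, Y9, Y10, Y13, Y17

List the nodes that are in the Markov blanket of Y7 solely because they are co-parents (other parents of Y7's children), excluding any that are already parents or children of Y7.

{Y2, Y4, Y8, Y15, Y17}

Children of Y7: Y1, Y3, Y10, Y13, Y14, Y16.
  Y16: —
  Y3: Y16
  Y14: Y3, Y15, Y17
  Y13: Y3, Y4, Y14, Y15, Y16
  Y1: Y3, Y13, Y14, Y16
  Y10: Y2, Y8, Y14, Y16, Y17
Excluding nodes already adjacent to Y7 (Y1, Y3, Y10, Y13, Y14, Y16), the co-parent-only contribution is {Y2, Y4, Y8, Y15, Y17}.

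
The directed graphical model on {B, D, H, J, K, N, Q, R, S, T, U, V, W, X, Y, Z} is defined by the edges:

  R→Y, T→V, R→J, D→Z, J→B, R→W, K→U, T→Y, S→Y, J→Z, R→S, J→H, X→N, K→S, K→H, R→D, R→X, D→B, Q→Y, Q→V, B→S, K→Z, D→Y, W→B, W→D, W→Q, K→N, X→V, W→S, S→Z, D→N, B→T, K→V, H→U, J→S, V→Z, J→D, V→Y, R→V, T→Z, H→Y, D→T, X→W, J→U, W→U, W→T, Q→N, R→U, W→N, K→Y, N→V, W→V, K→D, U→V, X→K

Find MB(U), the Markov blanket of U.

A node's Markov blanket = Pa ∪ Ch ∪ (parents of Ch other than the node itself).
Children of U: V.
Parents of U: H, J, K, R, W.
Other parents of U's children:
  V also has parents K, N, Q, R, T, W, X.
Taking the union gives {H, J, K, N, Q, R, T, V, W, X}.

{H, J, K, N, Q, R, T, V, W, X}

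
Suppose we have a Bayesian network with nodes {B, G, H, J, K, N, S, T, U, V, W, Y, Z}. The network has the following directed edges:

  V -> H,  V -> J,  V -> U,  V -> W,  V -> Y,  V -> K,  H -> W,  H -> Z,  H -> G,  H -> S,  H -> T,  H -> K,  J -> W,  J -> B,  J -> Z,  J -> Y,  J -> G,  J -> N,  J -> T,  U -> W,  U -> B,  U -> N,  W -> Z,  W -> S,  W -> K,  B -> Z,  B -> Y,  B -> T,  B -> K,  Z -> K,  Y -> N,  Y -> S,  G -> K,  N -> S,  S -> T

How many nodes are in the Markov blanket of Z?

The Markov blanket of a node is its parents, its children, and the other parents of its children.
Pa(Z) = {B, H, J, W}.
Ch(Z) = {K}.
Parents of each child, excluding Z:
  K: B, G, H, V, W
MB(Z) = {B, G, H, J, K, V, W}, which has 7 nodes.

7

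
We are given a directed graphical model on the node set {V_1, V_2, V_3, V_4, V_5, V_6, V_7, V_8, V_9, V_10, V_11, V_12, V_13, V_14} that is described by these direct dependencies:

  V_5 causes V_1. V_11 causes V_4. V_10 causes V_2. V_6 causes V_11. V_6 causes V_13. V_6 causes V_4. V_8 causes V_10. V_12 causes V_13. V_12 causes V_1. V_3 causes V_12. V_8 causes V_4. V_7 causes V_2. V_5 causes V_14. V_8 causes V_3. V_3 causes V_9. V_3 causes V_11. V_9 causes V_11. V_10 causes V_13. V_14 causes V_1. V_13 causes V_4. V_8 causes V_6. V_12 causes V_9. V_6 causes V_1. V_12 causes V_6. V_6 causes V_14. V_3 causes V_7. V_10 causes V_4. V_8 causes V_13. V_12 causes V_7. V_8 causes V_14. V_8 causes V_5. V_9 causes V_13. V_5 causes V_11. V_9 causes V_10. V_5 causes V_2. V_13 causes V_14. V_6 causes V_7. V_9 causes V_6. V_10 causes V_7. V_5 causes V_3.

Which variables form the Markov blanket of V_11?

The Markov blanket of a node is its parents, its children, and the other parents of its children.
Pa(V_11) = {V_3, V_5, V_6, V_9}.
V_11's children: V_4.
For each child, the remaining parents (spouses of V_11):
  parents(V_4) \ {V_11} = {V_6, V_8, V_10, V_13}.
Union: {V_3, V_5, V_6, V_9} ∪ {V_4} ∪ {V_6, V_8, V_10, V_13} = {V_3, V_4, V_5, V_6, V_8, V_9, V_10, V_13}.

{V_3, V_4, V_5, V_6, V_8, V_9, V_10, V_13}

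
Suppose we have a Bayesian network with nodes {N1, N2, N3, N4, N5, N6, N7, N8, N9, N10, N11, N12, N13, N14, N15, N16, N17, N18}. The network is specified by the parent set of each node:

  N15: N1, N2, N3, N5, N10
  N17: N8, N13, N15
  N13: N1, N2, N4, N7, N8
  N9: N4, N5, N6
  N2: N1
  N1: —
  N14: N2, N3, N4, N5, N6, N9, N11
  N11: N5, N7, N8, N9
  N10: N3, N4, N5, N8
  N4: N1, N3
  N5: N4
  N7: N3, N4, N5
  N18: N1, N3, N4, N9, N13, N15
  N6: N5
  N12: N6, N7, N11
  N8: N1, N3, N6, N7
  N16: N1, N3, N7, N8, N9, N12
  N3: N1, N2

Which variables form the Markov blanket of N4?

Children of N4: N5, N7, N9, N10, N13, N14, N18.
Pa(N4) = {N1, N3}.
Parents of each child, excluding N4:
  N5: —
  N7: N3, N5
  N9: N5, N6
  N10: N3, N5, N8
  N13: N1, N2, N7, N8
  N14: N2, N3, N5, N6, N9, N11
  N18: N1, N3, N9, N13, N15
MB(N4) = {N1, N2, N3, N5, N6, N7, N8, N9, N10, N11, N13, N14, N15, N18}.

{N1, N2, N3, N5, N6, N7, N8, N9, N10, N11, N13, N14, N15, N18}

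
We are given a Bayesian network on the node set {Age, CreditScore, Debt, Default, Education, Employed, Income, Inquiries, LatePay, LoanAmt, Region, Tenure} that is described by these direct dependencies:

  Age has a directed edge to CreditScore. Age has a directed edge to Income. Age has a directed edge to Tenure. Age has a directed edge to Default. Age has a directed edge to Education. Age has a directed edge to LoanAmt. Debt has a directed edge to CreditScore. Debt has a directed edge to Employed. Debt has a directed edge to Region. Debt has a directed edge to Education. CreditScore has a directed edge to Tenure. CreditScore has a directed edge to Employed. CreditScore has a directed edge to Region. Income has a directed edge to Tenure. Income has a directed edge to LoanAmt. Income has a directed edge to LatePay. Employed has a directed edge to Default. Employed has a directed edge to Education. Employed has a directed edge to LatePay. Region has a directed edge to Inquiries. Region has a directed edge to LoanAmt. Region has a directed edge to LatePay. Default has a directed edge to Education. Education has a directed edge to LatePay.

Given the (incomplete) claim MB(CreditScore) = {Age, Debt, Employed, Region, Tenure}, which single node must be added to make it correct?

Income

CreditScore has parents Age, Debt.
CreditScore has children Employed, Region, Tenure.
Other parents of CreditScore's children:
  Tenure: Age, Income
  Employed: Debt
  Region: Debt
MB(CreditScore) = {Age, Debt, Employed, Income, Region, Tenure}.
Comparing with the claimed set, Income is missing.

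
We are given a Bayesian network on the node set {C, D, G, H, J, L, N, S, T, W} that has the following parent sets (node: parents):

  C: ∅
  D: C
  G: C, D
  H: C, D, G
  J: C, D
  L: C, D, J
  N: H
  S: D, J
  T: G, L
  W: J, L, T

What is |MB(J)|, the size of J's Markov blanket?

6

The Markov blanket of a node is its parents, its children, and the other parents of its children.
Pa(J) = {C, D}.
J's children: L, S, W.
For each child, the remaining parents (spouses of J):
  L also has parents C, D.
  S's other parent is D.
  parents(W) \ {J} = {L, T}.
MB(J) = {C, D, L, S, T, W}, which has 6 nodes.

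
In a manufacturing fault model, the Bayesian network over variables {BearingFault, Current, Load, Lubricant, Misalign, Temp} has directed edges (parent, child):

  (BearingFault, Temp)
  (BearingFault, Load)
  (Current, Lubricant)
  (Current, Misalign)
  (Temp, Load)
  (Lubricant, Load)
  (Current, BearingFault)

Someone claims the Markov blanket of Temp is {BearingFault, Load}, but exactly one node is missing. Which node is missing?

By definition, MB(Temp) is built from Temp's parents, Temp's children, and the co-parents of Temp.
Temp's children: Load.
Parents of Temp: BearingFault.
Parents of each child, excluding Temp:
  Load's other parents are BearingFault, Lubricant.
MB(Temp) = {BearingFault, Load, Lubricant}.
Comparing with the claimed set, Lubricant is missing.

Lubricant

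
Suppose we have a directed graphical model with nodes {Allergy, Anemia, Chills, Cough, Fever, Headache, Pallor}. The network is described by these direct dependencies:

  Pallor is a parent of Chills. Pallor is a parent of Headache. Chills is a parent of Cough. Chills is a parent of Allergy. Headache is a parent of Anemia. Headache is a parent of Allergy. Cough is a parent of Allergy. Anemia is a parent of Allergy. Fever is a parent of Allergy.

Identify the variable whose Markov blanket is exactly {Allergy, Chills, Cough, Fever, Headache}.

The target node must have every member of {Allergy, Chills, Cough, Fever, Headache} as a parent, child, or co-parent, and no others.
Parents of Anemia: Headache; children: Allergy; co-parents: Chills, Cough, Fever, Headache.
These exactly cover the given set, so the node is Anemia.

Anemia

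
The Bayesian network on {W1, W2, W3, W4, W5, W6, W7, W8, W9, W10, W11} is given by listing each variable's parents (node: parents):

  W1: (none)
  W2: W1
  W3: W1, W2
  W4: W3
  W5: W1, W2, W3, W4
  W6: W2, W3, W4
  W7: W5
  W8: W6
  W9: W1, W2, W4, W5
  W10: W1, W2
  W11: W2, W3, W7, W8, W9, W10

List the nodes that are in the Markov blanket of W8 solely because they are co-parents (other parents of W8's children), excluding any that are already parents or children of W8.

Children of W8: W11.
  W11's other parents are W2, W3, W7, W9, W10.
Excluding nodes already adjacent to W8 (W6, W11), the co-parent-only contribution is {W2, W3, W7, W9, W10}.

{W2, W3, W7, W9, W10}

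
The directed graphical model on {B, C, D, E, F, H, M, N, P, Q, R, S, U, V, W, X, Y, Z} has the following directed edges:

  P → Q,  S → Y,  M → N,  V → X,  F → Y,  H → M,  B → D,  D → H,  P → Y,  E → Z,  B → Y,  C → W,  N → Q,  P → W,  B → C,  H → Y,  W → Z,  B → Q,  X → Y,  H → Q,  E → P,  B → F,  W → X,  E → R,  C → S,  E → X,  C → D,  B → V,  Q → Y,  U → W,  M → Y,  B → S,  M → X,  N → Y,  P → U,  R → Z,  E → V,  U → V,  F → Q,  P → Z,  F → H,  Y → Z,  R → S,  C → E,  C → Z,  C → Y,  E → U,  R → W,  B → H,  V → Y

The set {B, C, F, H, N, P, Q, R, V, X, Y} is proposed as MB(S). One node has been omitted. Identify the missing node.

M

Children of S: Y.
Pa(S) = {B, C, R}.
Other parents of S's children:
  Y: B, C, F, H, M, N, P, Q, V, X
MB(S) = {B, C, F, H, M, N, P, Q, R, V, X, Y}.
Comparing with the claimed set, M is missing.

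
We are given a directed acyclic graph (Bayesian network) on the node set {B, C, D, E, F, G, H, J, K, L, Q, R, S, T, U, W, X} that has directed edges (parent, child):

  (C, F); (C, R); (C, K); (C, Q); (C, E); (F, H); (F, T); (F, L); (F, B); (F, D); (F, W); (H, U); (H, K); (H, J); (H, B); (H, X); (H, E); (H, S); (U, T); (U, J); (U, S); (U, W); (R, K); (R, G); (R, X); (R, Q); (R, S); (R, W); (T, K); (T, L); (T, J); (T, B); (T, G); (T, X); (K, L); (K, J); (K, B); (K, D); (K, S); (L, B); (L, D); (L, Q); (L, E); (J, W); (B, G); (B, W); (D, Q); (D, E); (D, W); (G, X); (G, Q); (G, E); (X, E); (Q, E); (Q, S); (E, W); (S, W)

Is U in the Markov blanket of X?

Pa(X) = {G, H, R, T}.
Ch(X) = {E}.
Parents of each child, excluding X:
  E: C, D, G, H, L, Q
MB(X) = {C, D, E, G, H, L, Q, R, T}; U is not in this set.

No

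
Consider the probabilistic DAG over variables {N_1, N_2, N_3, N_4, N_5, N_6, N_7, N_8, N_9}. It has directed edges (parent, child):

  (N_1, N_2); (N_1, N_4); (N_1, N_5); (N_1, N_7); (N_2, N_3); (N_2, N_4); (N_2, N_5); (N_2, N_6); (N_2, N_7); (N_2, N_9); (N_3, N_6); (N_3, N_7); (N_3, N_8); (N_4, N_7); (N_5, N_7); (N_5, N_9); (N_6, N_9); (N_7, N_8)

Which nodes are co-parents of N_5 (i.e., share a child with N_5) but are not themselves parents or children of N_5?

{N_3, N_4, N_6}

Children of N_5: N_7, N_9.
  N_7's other parents are N_1, N_2, N_3, N_4.
  parents(N_9) \ {N_5} = {N_2, N_6}.
Excluding nodes already adjacent to N_5 (N_1, N_2, N_7, N_9), the co-parent-only contribution is {N_3, N_4, N_6}.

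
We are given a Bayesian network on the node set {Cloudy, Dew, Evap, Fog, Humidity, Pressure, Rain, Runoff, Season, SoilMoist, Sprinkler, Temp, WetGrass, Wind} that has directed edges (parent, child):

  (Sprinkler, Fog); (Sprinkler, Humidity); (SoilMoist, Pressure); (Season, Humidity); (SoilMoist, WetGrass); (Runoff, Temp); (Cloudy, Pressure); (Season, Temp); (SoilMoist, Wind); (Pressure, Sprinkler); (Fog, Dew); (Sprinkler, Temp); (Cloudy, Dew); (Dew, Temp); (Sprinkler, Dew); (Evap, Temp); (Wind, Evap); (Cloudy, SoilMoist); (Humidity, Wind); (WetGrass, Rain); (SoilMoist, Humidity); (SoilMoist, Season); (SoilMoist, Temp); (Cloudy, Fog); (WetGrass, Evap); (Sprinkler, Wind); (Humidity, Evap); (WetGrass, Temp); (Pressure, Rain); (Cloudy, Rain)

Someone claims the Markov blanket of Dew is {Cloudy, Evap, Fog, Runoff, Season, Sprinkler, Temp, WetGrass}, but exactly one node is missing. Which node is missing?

SoilMoist

A node's Markov blanket = Pa ∪ Ch ∪ (parents of Ch other than the node itself).
Parents of Dew: Cloudy, Fog, Sprinkler.
Children of Dew: Temp.
Parents of each child, excluding Dew:
  Temp's other parents are Evap, Runoff, Season, SoilMoist, Sprinkler, WetGrass.
MB(Dew) = {Cloudy, Evap, Fog, Runoff, Season, SoilMoist, Sprinkler, Temp, WetGrass}.
Comparing with the claimed set, SoilMoist is missing.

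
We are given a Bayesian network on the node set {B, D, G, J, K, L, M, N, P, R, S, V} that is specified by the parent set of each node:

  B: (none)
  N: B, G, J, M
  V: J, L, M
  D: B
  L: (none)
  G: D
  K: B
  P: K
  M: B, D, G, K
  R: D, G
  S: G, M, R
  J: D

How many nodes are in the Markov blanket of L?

By definition, MB(L) is built from L's parents, L's children, and the co-parents of L.
L's children: V.
L's parents: none.
Parents of each child, excluding L:
  V: J, M
MB(L) = {J, M, V}, which has 3 nodes.

3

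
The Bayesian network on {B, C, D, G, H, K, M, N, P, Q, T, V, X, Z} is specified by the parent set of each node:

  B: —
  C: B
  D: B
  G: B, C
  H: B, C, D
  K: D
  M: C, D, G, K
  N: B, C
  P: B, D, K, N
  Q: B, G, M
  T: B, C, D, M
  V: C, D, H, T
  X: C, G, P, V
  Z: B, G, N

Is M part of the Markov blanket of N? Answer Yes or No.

No

A node's Markov blanket = Pa ∪ Ch ∪ (parents of Ch other than the node itself).
Parents of N: B, C.
N's children: P, Z.
Other parents of N's children:
  P: B, D, K
  Z: B, G
MB(N) = {B, C, D, G, K, P, Z}; M is not in this set.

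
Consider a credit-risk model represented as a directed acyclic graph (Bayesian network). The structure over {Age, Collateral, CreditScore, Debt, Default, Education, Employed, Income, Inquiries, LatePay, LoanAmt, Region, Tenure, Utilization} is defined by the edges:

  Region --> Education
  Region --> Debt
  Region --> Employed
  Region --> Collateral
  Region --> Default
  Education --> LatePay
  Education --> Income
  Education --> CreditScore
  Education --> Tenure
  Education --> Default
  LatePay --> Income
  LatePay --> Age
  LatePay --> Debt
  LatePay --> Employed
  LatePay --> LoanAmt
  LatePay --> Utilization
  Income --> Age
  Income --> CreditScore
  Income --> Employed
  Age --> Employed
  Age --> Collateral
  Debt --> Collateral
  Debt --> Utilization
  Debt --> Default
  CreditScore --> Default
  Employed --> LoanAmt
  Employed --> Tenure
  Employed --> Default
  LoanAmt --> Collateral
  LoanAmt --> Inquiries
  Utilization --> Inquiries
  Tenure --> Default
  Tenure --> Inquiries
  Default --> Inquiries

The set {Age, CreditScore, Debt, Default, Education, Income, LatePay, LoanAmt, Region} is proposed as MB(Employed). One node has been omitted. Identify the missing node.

Tenure

A node's Markov blanket = Pa ∪ Ch ∪ (parents of Ch other than the node itself).
Children of Employed: Default, LoanAmt, Tenure.
Employed's parents: Age, Income, LatePay, Region.
Co-parents of Employed (other parents of its children):
  LoanAmt's other parent is LatePay.
  Tenure's other parent is Education.
  Default's other parents are CreditScore, Debt, Education, Region, Tenure.
MB(Employed) = {Age, CreditScore, Debt, Default, Education, Income, LatePay, LoanAmt, Region, Tenure}.
Comparing with the claimed set, Tenure is missing.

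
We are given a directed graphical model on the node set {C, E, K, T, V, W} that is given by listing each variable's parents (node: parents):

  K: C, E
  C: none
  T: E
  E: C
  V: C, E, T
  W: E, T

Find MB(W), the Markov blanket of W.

{E, T}

Ch(W) = {}.
W's parents: E, T.
W has no children, so there are no co-parents.
MB(W) = {E, T}.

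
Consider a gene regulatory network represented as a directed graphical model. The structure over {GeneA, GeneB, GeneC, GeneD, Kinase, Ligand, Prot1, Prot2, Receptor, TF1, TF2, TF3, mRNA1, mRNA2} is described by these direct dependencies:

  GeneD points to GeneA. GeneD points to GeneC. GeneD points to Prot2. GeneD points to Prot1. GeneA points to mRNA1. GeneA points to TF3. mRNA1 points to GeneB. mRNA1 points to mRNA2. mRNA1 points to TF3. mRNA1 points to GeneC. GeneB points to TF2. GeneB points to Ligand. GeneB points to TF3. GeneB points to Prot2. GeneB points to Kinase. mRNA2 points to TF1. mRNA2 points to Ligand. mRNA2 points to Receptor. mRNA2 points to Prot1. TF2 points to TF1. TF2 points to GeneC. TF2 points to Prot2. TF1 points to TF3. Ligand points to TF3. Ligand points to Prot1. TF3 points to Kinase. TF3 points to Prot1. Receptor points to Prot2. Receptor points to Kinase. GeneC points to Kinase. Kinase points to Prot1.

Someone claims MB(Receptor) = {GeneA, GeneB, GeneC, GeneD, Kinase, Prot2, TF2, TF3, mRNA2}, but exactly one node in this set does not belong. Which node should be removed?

GeneA

Parents of Receptor: mRNA2.
Receptor's children: Kinase, Prot2.
For each child, the remaining parents (spouses of Receptor):
  Prot2: GeneB, GeneD, TF2
  Kinase: GeneB, GeneC, TF3
MB(Receptor) = {GeneB, GeneC, GeneD, Kinase, Prot2, TF2, TF3, mRNA2}.
GeneA is neither a parent, child, nor co-parent of Receptor, so it does not belong.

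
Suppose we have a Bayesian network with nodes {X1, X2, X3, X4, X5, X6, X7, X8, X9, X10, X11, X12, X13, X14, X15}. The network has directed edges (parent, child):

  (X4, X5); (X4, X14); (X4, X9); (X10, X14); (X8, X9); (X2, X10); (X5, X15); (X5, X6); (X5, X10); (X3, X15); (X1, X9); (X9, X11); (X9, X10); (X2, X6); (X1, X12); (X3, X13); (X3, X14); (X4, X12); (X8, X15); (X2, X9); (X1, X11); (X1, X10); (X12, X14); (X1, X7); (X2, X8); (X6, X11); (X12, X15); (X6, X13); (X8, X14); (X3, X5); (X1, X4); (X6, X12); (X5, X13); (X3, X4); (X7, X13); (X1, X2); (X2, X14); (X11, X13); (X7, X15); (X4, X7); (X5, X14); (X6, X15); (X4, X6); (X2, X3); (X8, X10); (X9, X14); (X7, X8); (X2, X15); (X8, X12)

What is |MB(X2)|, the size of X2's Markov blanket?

By definition, MB(X2) is built from X2's parents, X2's children, and the co-parents of X2.
X2's parents: X1.
X2's children: X3, X6, X8, X9, X10, X14, X15.
Other parents of X2's children:
  X3: —
  X6: X4, X5
  X8: X7
  X9: X1, X4, X8
  X10: X1, X5, X8, X9
  X14: X3, X4, X5, X8, X9, X10, X12
  X15: X3, X5, X6, X7, X8, X12
MB(X2) = {X1, X3, X4, X5, X6, X7, X8, X9, X10, X12, X14, X15}, which has 12 nodes.

12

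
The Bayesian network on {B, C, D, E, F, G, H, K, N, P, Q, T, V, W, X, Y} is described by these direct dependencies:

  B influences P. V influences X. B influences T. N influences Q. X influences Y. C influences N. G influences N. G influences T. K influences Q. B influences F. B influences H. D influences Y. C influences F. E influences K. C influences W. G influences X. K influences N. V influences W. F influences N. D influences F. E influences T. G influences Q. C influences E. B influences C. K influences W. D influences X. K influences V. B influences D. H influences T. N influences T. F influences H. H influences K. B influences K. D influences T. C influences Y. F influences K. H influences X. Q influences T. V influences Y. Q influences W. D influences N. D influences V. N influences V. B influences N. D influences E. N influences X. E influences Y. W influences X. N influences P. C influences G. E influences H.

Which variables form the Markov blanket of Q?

{B, C, D, E, G, H, K, N, T, V, W}

A node's Markov blanket = Pa ∪ Ch ∪ (parents of Ch other than the node itself).
Parents of Q: G, K, N.
Ch(Q) = {T, W}.
Other parents of Q's children:
  T also has parents B, D, E, G, H, N.
  parents(W) \ {Q} = {C, K, V}.
MB(Q) = {B, C, D, E, G, H, K, N, T, V, W}.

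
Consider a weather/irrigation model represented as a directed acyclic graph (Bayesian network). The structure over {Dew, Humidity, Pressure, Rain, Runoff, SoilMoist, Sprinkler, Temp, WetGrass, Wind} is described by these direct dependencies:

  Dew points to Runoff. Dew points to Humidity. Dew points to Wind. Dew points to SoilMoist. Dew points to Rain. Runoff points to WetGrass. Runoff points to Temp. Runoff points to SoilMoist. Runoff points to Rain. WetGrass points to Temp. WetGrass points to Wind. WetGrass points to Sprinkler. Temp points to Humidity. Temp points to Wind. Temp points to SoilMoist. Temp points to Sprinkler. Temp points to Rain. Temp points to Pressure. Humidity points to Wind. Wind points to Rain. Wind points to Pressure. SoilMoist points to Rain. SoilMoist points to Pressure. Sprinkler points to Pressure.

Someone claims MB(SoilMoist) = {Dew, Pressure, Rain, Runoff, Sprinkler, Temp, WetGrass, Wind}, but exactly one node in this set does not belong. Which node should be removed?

By definition, MB(SoilMoist) is built from SoilMoist's parents, SoilMoist's children, and the co-parents of SoilMoist.
SoilMoist's parents: Dew, Runoff, Temp.
SoilMoist's children: Pressure, Rain.
Parents of each child, excluding SoilMoist:
  Rain: Dew, Runoff, Temp, Wind
  Pressure: Sprinkler, Temp, Wind
MB(SoilMoist) = {Dew, Pressure, Rain, Runoff, Sprinkler, Temp, Wind}.
WetGrass is neither a parent, child, nor co-parent of SoilMoist, so it does not belong.

WetGrass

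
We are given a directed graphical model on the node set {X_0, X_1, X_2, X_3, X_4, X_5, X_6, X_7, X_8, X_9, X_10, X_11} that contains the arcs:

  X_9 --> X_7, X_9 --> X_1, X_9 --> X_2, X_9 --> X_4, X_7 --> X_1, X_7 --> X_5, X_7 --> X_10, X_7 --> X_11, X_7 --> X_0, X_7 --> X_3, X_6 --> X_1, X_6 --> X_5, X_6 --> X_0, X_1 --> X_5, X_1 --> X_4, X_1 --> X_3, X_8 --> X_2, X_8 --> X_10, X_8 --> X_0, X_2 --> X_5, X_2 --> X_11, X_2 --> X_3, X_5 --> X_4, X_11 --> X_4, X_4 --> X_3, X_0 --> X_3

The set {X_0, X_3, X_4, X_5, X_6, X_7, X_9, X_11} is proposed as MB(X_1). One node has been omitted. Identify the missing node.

The Markov blanket of a node is its parents, its children, and the other parents of its children.
X_1 has parents X_6, X_7, X_9.
Ch(X_1) = {X_3, X_4, X_5}.
Other parents of X_1's children:
  X_5's other parents are X_2, X_6, X_7.
  X_4 also has parents X_5, X_9, X_11.
  X_3's other parents are X_0, X_2, X_4, X_7.
MB(X_1) = {X_0, X_2, X_3, X_4, X_5, X_6, X_7, X_9, X_11}.
Comparing with the claimed set, X_2 is missing.

X_2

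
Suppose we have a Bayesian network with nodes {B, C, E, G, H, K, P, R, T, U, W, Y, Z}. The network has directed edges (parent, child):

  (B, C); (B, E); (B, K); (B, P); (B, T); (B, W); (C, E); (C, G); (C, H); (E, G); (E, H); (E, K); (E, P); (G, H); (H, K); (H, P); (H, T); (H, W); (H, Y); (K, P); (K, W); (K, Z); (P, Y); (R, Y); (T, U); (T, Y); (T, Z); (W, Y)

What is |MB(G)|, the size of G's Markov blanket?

The Markov blanket of a node is its parents, its children, and the other parents of its children.
G's parents: C, E.
G has child H.
Parents of each child, excluding G:
  H also has parents C, E.
MB(G) = {C, E, H}, which has 3 nodes.

3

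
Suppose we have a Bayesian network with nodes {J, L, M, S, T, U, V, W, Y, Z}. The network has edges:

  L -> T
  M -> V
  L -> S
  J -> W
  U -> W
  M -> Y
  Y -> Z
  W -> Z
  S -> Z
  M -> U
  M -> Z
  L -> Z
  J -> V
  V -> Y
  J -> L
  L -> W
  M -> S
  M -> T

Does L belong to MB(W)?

Yes

L is a parent of W.
So L ∈ MB(W).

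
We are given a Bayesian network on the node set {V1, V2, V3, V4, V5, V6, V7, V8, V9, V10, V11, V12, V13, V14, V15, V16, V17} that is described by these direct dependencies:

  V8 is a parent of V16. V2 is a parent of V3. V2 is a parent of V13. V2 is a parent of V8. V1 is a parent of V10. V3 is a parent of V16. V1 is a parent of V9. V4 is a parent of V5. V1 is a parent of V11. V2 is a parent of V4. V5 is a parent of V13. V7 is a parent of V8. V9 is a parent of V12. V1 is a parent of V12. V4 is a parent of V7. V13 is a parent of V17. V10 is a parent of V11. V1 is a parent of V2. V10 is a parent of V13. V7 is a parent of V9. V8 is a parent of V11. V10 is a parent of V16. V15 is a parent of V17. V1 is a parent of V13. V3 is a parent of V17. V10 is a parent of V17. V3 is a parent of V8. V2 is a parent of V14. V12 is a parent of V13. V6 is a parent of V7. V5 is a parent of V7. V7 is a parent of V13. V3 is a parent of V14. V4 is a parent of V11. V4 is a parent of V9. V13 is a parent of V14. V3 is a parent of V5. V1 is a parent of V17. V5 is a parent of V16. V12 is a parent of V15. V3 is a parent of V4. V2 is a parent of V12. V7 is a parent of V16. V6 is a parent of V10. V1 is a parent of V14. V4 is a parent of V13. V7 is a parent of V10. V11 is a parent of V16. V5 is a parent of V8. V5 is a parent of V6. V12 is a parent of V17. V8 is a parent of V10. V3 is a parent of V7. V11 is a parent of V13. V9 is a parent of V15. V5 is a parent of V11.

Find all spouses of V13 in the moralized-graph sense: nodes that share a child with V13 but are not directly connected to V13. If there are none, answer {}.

{V3, V15}

Children of V13: V14, V17.
  V14's other parents are V1, V2, V3.
  parents(V17) \ {V13} = {V1, V3, V10, V12, V15}.
Excluding nodes already adjacent to V13 (V1, V2, V4, V5, V7, V10, V11, V12, V14, V17), the co-parent-only contribution is {V3, V15}.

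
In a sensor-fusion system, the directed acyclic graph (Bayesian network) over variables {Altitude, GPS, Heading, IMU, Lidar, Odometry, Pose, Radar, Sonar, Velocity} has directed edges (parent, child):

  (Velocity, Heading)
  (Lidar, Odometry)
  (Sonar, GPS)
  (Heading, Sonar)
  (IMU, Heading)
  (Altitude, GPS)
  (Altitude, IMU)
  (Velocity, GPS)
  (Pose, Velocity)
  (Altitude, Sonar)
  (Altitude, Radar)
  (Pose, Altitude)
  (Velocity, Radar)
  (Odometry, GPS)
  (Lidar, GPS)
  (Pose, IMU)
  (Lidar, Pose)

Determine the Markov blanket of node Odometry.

{Altitude, GPS, Lidar, Sonar, Velocity}

Parents of Odometry: Lidar.
Children of Odometry: GPS.
For each child, the remaining parents (spouses of Odometry):
  parents(GPS) \ {Odometry} = {Altitude, Lidar, Sonar, Velocity}.
Taking the union gives {Altitude, GPS, Lidar, Sonar, Velocity}.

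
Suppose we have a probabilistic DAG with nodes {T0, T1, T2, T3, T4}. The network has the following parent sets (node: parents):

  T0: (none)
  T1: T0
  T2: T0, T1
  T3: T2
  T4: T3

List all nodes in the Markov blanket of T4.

{T3}

Parents of T4: T3.
T4's children: none.
T4 has no children, so there are no co-parents.
So the Markov blanket of T4 is {T3}.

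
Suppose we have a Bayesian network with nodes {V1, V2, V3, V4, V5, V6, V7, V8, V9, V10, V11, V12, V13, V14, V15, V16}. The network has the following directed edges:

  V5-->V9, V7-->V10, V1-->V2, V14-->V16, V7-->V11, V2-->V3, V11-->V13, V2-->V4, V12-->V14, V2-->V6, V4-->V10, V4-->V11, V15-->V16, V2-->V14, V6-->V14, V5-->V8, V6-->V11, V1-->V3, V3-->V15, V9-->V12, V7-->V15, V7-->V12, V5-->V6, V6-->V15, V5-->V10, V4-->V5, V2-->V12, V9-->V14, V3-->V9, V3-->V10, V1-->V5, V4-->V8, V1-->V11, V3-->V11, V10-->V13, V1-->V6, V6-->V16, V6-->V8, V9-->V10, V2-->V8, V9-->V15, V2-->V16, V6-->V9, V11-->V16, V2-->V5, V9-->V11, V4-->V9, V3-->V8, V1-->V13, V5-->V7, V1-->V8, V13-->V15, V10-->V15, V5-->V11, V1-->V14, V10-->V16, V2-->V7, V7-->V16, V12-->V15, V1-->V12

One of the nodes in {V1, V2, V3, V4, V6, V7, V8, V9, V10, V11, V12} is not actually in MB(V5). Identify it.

V5's parents: V1, V2, V4.
V5 has children V6, V7, V8, V9, V10, V11.
For each child, the remaining parents (spouses of V5):
  parents(V6) \ {V5} = {V1, V2}.
  V7 also has parent V2.
  V8 also has parents V1, V2, V3, V4, V6.
  V9's other parents are V3, V4, V6.
  V10 also has parents V3, V4, V7, V9.
  V11's other parents are V1, V3, V4, V6, V7, V9.
MB(V5) = {V1, V2, V3, V4, V6, V7, V8, V9, V10, V11}.
V12 is neither a parent, child, nor co-parent of V5, so it does not belong.

V12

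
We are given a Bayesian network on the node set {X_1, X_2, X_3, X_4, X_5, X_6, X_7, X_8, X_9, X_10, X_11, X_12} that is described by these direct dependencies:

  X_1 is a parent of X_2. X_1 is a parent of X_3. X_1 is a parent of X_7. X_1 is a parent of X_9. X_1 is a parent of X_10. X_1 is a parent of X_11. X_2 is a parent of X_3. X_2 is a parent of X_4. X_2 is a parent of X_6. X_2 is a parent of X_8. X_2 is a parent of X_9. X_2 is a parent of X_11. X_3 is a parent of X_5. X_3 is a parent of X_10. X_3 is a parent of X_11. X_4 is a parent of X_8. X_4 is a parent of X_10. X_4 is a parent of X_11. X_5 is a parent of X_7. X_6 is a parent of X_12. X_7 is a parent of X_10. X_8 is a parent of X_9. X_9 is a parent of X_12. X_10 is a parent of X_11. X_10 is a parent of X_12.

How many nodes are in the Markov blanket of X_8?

4

The Markov blanket of a node is its parents, its children, and the other parents of its children.
Pa(X_8) = {X_2, X_4}.
Children of X_8: X_9.
Parents of each child, excluding X_8:
  X_9's other parents are X_1, X_2.
MB(X_8) = {X_1, X_2, X_4, X_9}, which has 4 nodes.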